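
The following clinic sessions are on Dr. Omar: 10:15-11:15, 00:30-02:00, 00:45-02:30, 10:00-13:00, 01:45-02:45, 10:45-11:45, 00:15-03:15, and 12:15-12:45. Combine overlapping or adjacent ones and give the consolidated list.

Sort by start: 00:15–03:15, 00:30–02:00, 00:45–02:30, 01:45–02:45, 10:00–13:00, 10:15–11:15, 10:45–11:45, 12:15–12:45.
00:30–02:00 overlaps/touches 00:15–03:15 → extend to 00:15–03:15.
00:45–02:30 overlaps/touches 00:15–03:15 → extend to 00:15–03:15.
01:45–02:45 overlaps/touches 00:15–03:15 → extend to 00:15–03:15.
10:00–13:00 is disjoint → start new block.
10:15–11:15 overlaps/touches 10:00–13:00 → extend to 10:00–13:00.
10:45–11:45 overlaps/touches 10:00–13:00 → extend to 10:00–13:00.
12:15–12:45 overlaps/touches 10:00–13:00 → extend to 10:00–13:00.

00:15–03:15, 10:00–13:00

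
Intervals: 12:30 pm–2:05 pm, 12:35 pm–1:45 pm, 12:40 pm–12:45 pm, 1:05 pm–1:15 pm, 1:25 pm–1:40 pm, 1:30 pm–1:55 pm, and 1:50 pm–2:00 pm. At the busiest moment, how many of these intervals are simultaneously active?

At 1:30 pm, 4 of the intervals are simultaneously active.
No point has more.

4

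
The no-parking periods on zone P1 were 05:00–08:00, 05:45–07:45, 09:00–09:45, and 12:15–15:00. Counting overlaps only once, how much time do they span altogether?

6 h 30 min

Merged: 05:00-08:00, 09:00-09:45, 12:15-15:00.
Lengths: 3 h + 45 min + 2 h 45 min = 6 h 30 min.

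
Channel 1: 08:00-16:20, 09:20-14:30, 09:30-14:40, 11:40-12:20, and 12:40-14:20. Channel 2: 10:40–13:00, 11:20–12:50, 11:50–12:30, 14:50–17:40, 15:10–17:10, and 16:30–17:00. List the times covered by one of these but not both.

First set merges to 08:00-16:20.
Second set merges to 10:40-13:00, 14:50-17:40.
Only in the first: 08:00-10:40, 13:00-14:50.
Only in the second: 16:20-17:40.
Together these are the periods covered by exactly one.

08:00-10:40, 13:00-14:50, 16:20-17:40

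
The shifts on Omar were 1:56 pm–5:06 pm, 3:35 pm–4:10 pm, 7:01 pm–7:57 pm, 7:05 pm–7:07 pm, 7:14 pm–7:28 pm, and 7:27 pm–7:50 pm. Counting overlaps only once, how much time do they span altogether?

4 h 6 min

Merged: 1:56 pm–5:06 pm, 7:01 pm–7:57 pm.
Lengths: 3 h 10 min + 56 min = 4 h 6 min.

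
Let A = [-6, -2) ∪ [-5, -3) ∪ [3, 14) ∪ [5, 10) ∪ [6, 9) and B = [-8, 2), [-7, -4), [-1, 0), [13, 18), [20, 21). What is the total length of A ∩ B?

5

First set merges to [-6, -2), [3, 14).
Second set merges to [-8, 2), [13, 18), [20, 21).
A ∩ B = [-6, -2), [13, 14).
Total: 4 + 1 = 5.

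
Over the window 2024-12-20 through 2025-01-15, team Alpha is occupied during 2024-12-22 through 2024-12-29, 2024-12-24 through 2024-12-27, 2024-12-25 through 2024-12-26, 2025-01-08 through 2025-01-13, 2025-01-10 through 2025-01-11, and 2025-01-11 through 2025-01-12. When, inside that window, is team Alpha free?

2024-12-20 through 2024-12-21, 2024-12-30 through 2025-01-07, 2025-01-14 through 2025-01-15

Covered (merged): 2024-12-22 through 2024-12-29, 2025-01-08 through 2025-01-13.
Complement within 2024-12-20 through 2025-01-15: 2024-12-20 through 2024-12-21, 2024-12-30 through 2025-01-07, 2025-01-14 through 2025-01-15.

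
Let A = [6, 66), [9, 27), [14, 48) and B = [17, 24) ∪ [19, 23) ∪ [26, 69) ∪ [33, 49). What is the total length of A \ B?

A, merged: [6, 66).
B, merged: [17, 24), [26, 69).
A \ B = [6, 17), [24, 26).
Total: 11 + 2 = 13.

13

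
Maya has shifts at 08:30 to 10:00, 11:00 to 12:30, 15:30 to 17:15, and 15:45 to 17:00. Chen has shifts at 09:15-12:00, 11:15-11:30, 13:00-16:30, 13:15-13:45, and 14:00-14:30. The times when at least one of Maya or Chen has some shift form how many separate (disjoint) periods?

2

A, merged: 08:30–10:00, 11:00–12:30, 15:30–17:15.
B, merged: 09:15–12:00, 13:00–16:30.
A ∪ B = 08:30–12:30, 13:00–17:15.
That is 2 disjoint pieces.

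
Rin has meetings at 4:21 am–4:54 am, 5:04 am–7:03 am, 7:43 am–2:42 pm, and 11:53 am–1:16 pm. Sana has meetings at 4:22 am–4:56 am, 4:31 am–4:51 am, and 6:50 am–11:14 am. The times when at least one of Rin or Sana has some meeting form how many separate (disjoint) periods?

2

First set merges to 4:21 am-4:54 am, 5:04 am-7:03 am, 7:43 am-2:42 pm.
Second set merges to 4:22 am-4:56 am, 6:50 am-11:14 am.
A ∪ B = 4:21 am-4:56 am, 5:04 am-2:42 pm.
That is 2 disjoint pieces.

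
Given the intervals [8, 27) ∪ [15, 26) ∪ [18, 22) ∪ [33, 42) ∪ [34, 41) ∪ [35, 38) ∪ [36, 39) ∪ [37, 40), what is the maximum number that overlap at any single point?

5

At 37, 5 of the intervals are simultaneously active.
No point has more.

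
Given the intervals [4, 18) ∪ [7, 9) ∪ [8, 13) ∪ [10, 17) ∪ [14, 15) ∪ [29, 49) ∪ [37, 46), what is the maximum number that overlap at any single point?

3

At 8, 3 of the intervals are simultaneously active.
No point has more.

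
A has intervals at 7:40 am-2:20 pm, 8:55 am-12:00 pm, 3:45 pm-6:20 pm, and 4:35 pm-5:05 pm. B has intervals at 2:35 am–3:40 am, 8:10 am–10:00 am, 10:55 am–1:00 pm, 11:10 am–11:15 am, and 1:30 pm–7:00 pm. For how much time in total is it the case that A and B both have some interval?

7 h 20 min

A, merged: 7:40 am–2:20 pm, 3:45 pm–6:20 pm.
B, merged: 2:35 am–3:40 am, 8:10 am–10:00 am, 10:55 am–1:00 pm, 1:30 pm–7:00 pm.
A ∩ B = 8:10 am–10:00 am, 10:55 am–1:00 pm, 1:30 pm–2:20 pm, 3:45 pm–6:20 pm.
Total: 1 h 50 min + 2 h 5 min + 50 min + 2 h 35 min = 7 h 20 min.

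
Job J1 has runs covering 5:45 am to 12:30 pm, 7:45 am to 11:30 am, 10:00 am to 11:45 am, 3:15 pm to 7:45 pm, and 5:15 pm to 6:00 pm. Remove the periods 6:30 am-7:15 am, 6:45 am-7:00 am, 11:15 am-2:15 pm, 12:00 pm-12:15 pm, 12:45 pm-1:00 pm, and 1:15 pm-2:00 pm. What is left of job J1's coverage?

A, merged: 5:45 am–12:30 pm, 3:15 pm–7:45 pm.
B, merged: 6:30 am–7:15 am, 11:15 am–2:15 pm.
5:45 am–12:30 pm minus B → 5:45 am–6:30 am, 7:15 am–11:15 am.
3:15 pm–7:45 pm: no B overlap → unchanged.

5:45 am–6:30 am, 7:15 am–11:15 am, 3:15 pm–7:45 pm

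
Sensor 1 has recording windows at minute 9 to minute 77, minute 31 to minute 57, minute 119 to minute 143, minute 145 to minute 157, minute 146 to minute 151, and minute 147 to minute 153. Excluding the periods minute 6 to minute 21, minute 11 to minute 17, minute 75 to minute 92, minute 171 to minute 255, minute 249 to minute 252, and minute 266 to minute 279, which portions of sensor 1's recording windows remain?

First set merges to minute 9 to minute 77, minute 119 to minute 143, minute 145 to minute 157.
Second set merges to minute 6 to minute 21, minute 75 to minute 92, minute 171 to minute 255, minute 266 to minute 279.
minute 9 to minute 77 with B removed leaves minute 21 to minute 75.
minute 119 to minute 143 is untouched.
minute 145 to minute 157 is untouched.

minute 21 to minute 75, minute 119 to minute 143, minute 145 to minute 157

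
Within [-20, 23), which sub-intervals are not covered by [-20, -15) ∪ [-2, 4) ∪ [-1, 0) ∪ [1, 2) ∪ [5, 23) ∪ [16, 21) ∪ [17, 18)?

[-15, -2) ∪ [4, 5)

The merged coverage is [-20, -15), [-2, 4), [5, 23).
Uncovered inside [-20, 23): [-15, -2), [4, 5).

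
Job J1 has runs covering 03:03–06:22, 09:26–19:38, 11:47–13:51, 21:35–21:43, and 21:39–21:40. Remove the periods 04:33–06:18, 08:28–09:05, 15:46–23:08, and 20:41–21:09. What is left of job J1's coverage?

A, merged: 03:03–06:22, 09:26–19:38, 21:35–21:43.
B, merged: 04:33–06:18, 08:28–09:05, 15:46–23:08.
03:03–06:22 \ B = 03:03–04:33, 06:18–06:22.
09:26–19:38 \ B = 09:26–15:46.
21:35–21:43: entirely removed.

03:03–04:33, 06:18–06:22, 09:26–15:46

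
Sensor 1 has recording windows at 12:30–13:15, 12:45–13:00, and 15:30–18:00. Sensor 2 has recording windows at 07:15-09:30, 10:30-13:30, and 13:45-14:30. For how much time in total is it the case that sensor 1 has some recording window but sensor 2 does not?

A, merged: 12:30-13:15, 15:30-18:00.
A \ B = 15:30-18:00.
Total: 2 h 30 min.

2 h 30 min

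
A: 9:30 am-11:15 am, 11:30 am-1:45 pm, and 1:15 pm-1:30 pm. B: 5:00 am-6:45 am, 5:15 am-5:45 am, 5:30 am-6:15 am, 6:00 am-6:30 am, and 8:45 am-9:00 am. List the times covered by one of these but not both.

5:00 am-6:45 am, 8:45 am-9:00 am, 9:30 am-11:15 am, 11:30 am-1:45 pm

First set merges to 9:30 am-11:15 am, 11:30 am-1:45 pm.
Second set merges to 5:00 am-6:45 am, 8:45 am-9:00 am.
A \ B = 9:30 am-11:15 am, 11:30 am-1:45 pm.
B \ A = 5:00 am-6:45 am, 8:45 am-9:00 am.
Union of the two gives the symmetric difference.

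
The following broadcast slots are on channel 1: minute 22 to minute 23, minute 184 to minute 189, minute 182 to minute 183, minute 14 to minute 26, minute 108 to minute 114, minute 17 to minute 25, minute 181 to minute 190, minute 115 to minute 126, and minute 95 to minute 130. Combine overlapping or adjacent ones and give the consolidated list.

minute 14 to minute 26, minute 95 to minute 130, minute 181 to minute 190

Sort by start: minute 14 to minute 26, minute 17 to minute 25, minute 22 to minute 23, minute 95 to minute 130, minute 108 to minute 114, minute 115 to minute 126, minute 181 to minute 190, minute 182 to minute 183, minute 184 to minute 189.
minute 17 to minute 25 overlaps/touches minute 14 to minute 26 → extend to minute 14 to minute 26.
minute 22 to minute 23 overlaps/touches minute 14 to minute 26 → extend to minute 14 to minute 26.
minute 95 to minute 130 is disjoint → start new block.
minute 108 to minute 114 overlaps/touches minute 95 to minute 130 → extend to minute 95 to minute 130.
minute 115 to minute 126 overlaps/touches minute 95 to minute 130 → extend to minute 95 to minute 130.
minute 181 to minute 190 is disjoint → start new block.
minute 182 to minute 183 overlaps/touches minute 181 to minute 190 → extend to minute 181 to minute 190.
minute 184 to minute 189 overlaps/touches minute 181 to minute 190 → extend to minute 181 to minute 190.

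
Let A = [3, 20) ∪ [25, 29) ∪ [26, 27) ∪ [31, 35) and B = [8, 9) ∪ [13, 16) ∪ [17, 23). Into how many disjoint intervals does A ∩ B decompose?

A, merged: [3, 20), [25, 29), [31, 35).
A ∩ B = [8, 9), [13, 16), [17, 20).
That is 3 disjoint pieces.

3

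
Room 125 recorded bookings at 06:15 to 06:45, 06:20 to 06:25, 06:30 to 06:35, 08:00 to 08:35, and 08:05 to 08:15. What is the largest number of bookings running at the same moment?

At 06:20, 2 of the intervals are simultaneously active.
No point has more.

2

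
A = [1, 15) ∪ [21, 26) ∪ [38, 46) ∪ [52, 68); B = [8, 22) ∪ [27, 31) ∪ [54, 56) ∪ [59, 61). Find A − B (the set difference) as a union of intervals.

[1, 8) ∪ [22, 26) ∪ [38, 46) ∪ [52, 54) ∪ [56, 59) ∪ [61, 68)

[1, 15) with B removed leaves [1, 8).
[21, 26) with B removed leaves [22, 26).
[38, 46) is untouched.
[52, 68) with B removed leaves [52, 54), [56, 59), [61, 68).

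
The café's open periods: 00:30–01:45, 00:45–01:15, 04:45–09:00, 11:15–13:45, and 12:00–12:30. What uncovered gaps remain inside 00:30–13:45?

After merging, the occupied span is 00:30–01:45, 04:45–09:00, 11:15–13:45.
Uncovered inside 00:30–13:45: 01:45–04:45, 09:00–11:15.

01:45–04:45, 09:00–11:15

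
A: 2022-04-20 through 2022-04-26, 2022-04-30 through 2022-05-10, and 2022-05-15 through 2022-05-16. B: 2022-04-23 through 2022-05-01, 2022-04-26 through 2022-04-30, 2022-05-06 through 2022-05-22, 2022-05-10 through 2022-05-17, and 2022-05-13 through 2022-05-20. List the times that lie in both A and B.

Merge the second list: 2022-04-23 through 2022-05-01, 2022-05-06 through 2022-05-22.
2022-04-20 through 2022-04-26 meets the second set on 2022-04-23 through 2022-04-26.
2022-04-30 through 2022-05-10 meets the second set on 2022-04-30 through 2022-05-01, 2022-05-06 through 2022-05-10.
2022-05-15 through 2022-05-16 meets the second set on 2022-05-15 through 2022-05-16.

2022-04-23 through 2022-04-26, 2022-04-30 through 2022-05-01, 2022-05-06 through 2022-05-10, 2022-05-15 through 2022-05-16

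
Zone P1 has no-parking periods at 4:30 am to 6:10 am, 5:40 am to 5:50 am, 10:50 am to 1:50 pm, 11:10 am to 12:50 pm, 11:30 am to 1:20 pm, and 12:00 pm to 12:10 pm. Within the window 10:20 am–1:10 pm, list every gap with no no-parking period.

The merged coverage is 4:30 am-6:10 am, 10:50 am-1:50 pm.
Gaps within 10:20 am-1:10 pm: 10:20 am-10:50 am.

10:20 am-10:50 am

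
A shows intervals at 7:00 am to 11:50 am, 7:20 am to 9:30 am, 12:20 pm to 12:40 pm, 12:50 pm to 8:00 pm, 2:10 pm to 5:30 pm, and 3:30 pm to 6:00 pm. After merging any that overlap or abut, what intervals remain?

7:20 am–9:30 am overlaps/touches 7:00 am–11:50 am → extend to 7:00 am–11:50 am.
12:20 pm–12:40 pm is disjoint → start new block.
12:50 pm–8:00 pm is disjoint → start new block.
2:10 pm–5:30 pm overlaps/touches 12:50 pm–8:00 pm → extend to 12:50 pm–8:00 pm.
3:30 pm–6:00 pm overlaps/touches 12:50 pm–8:00 pm → extend to 12:50 pm–8:00 pm.

7:00 am–11:50 am, 12:20 pm–12:40 pm, 12:50 pm–8:00 pm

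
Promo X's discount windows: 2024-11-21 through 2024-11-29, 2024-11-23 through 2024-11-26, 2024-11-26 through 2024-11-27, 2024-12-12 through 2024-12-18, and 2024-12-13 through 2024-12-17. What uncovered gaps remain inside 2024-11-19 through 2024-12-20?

2024-11-19 through 2024-11-20, 2024-11-30 through 2024-12-11, 2024-12-19 through 2024-12-20

Covered (merged): 2024-11-21 through 2024-11-29, 2024-12-12 through 2024-12-18.
Complement within 2024-11-19 through 2024-12-20: 2024-11-19 through 2024-11-20, 2024-11-30 through 2024-12-11, 2024-12-19 through 2024-12-20.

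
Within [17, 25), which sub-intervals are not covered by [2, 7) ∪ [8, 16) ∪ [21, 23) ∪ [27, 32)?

[17, 21) ∪ [23, 25)

After merging, the occupied span is [2, 7), [8, 16), [21, 23), [27, 32).
Gaps within [17, 25): [17, 21), [23, 25).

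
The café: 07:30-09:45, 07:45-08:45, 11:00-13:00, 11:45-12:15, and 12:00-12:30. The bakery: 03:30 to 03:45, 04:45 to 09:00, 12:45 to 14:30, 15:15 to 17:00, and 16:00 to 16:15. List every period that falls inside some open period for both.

07:30-09:00, 12:45-13:00

First set merges to 07:30-09:45, 11:00-13:00.
Second set merges to 03:30-03:45, 04:45-09:00, 12:45-14:30, 15:15-17:00.
07:30-09:45 meets the second set on 07:30-09:00.
11:00-13:00 meets the second set on 12:45-13:00.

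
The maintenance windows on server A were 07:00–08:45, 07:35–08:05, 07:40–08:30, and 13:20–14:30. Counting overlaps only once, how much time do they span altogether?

2 h 55 min

Merged: 07:00–08:45, 13:20–14:30.
Lengths: 1 h 45 min + 1 h 10 min = 2 h 55 min.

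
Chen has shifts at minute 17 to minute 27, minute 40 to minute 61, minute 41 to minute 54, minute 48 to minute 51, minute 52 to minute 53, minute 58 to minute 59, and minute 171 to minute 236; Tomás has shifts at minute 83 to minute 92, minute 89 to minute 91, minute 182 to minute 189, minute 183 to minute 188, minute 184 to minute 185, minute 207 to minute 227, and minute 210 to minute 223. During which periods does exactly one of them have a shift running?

First set merges to minute 17 to minute 27, minute 40 to minute 61, minute 171 to minute 236.
Second set merges to minute 83 to minute 92, minute 182 to minute 189, minute 207 to minute 227.
A but not B: minute 17 to minute 27, minute 40 to minute 61, minute 171 to minute 182, minute 189 to minute 207, minute 227 to minute 236.
B but not A: minute 83 to minute 92.
Combining gives A △ B.

minute 17 to minute 27, minute 40 to minute 61, minute 83 to minute 92, minute 171 to minute 182, minute 189 to minute 207, minute 227 to minute 236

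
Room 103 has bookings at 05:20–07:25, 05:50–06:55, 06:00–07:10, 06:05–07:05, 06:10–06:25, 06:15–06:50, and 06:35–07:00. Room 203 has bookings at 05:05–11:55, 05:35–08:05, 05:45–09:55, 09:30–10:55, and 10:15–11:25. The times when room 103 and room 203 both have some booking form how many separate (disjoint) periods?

1

Merge the first list: 05:20-07:25.
Merge the second list: 05:05-11:55.
A ∩ B = 05:20-07:25.
That is 1 disjoint piece.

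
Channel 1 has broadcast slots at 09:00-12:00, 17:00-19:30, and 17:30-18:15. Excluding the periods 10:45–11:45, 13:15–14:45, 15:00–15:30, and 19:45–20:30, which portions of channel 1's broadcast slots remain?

09:00–10:45, 11:45–12:00, 17:00–19:30

A, merged: 09:00–12:00, 17:00–19:30.
09:00–12:00 minus B → 09:00–10:45, 11:45–12:00.
17:00–19:30: no B overlap → unchanged.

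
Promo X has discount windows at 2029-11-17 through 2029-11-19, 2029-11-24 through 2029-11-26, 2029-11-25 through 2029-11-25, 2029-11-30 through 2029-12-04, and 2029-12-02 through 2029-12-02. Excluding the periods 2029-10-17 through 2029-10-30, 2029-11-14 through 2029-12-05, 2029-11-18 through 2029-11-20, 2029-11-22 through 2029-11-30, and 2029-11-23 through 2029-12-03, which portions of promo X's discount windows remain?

Merge the first list: 2029-11-17 through 2029-11-19, 2029-11-24 through 2029-11-26, 2029-11-30 through 2029-12-04.
Merge the second list: 2029-10-17 through 2029-10-30, 2029-11-14 through 2029-12-05.
2029-11-17 through 2029-11-19: fully covered by B → removed.
2029-11-24 through 2029-11-26: fully covered by B → removed.
2029-11-30 through 2029-12-04: fully covered by B → removed.

none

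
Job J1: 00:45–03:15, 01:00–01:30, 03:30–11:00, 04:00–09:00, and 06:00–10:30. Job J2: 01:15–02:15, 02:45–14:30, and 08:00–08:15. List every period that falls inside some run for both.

01:15–02:15, 02:45–03:15, 03:30–11:00

First set merges to 00:45–03:15, 03:30–11:00.
Second set merges to 01:15–02:15, 02:45–14:30.
00:45–03:15 ∩ B → 01:15–02:15, 02:45–03:15.
03:30–11:00 ∩ B → 03:30–11:00.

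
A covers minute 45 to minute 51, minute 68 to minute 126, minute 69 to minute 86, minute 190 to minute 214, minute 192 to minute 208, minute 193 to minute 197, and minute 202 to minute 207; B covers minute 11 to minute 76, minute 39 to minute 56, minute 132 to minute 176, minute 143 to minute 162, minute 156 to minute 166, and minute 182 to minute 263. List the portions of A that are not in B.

minute 76 to minute 126

Merge the first list: minute 45 to minute 51, minute 68 to minute 126, minute 190 to minute 214.
Merge the second list: minute 11 to minute 76, minute 132 to minute 176, minute 182 to minute 263.
minute 45 to minute 51: fully covered by B → removed.
minute 68 to minute 126 minus B → minute 76 to minute 126.
minute 190 to minute 214: fully covered by B → removed.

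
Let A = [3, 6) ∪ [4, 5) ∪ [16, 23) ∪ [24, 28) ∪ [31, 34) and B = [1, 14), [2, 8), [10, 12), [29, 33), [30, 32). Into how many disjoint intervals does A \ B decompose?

3

First set merges to [3, 6), [16, 23), [24, 28), [31, 34).
Second set merges to [1, 14), [29, 33).
A \ B = [16, 23), [24, 28), [33, 34).
That is 3 disjoint pieces.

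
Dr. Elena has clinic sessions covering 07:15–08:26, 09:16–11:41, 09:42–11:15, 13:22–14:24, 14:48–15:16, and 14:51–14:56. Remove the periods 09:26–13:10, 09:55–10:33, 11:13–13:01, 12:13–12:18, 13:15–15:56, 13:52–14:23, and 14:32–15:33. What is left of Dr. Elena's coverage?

07:15–08:26, 09:16–09:26

A, merged: 07:15–08:26, 09:16–11:41, 13:22–14:24, 14:48–15:16.
B, merged: 09:26–13:10, 13:15–15:56.
07:15–08:26: no B overlap → unchanged.
09:16–11:41 minus B → 09:16–09:26.
13:22–14:24: fully covered by B → removed.
14:48–15:16: fully covered by B → removed.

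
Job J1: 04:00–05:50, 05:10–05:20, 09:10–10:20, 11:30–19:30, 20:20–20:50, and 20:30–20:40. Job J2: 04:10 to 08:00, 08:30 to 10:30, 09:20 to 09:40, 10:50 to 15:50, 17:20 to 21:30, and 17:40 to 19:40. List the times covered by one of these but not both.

First set merges to 04:00–05:50, 09:10–10:20, 11:30–19:30, 20:20–20:50.
Second set merges to 04:10–08:00, 08:30–10:30, 10:50–15:50, 17:20–21:30.
A \ B = 04:00–04:10, 15:50–17:20.
B \ A = 05:50–08:00, 08:30–09:10, 10:20–10:30, 10:50–11:30, 19:30–20:20, 20:50–21:30.
Union of the two gives the symmetric difference.

04:00–04:10, 05:50–08:00, 08:30–09:10, 10:20–10:30, 10:50–11:30, 15:50–17:20, 19:30–20:20, 20:50–21:30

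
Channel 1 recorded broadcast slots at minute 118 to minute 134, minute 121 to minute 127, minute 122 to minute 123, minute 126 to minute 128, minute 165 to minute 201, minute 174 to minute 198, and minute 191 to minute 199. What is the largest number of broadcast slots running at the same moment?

3

Walk the sorted start/end points keeping a running depth.
The depth first hits 3 at minute 122.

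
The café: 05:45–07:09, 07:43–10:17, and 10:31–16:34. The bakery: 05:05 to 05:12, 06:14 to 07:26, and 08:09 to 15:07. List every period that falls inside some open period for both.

06:14–07:09, 08:09–10:17, 10:31–15:07

05:45–07:09 overlaps B on 06:14–07:09.
07:43–10:17 overlaps B on 08:09–10:17.
10:31–16:34 overlaps B on 10:31–15:07.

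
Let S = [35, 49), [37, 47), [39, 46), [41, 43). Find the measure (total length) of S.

Merged: [35, 49).
Length: 14.

14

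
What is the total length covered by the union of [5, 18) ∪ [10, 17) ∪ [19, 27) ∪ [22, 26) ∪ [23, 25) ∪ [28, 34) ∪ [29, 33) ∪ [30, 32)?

27

Merged: [5, 18), [19, 27), [28, 34).
Lengths: 13 + 8 + 6 = 27.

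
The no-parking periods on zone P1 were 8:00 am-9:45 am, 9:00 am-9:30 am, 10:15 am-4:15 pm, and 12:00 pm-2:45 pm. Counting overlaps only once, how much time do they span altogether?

Merged: 8:00 am–9:45 am, 10:15 am–4:15 pm.
Lengths: 1 h 45 min + 6 h = 7 h 45 min.

7 h 45 min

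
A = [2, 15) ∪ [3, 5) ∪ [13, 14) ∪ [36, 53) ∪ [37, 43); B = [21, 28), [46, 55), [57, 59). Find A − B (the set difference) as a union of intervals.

Merge the first list: [2, 15), [36, 53).
[2, 15): no B overlap → unchanged.
[36, 53) minus B → [36, 46).

[2, 15) ∪ [36, 46)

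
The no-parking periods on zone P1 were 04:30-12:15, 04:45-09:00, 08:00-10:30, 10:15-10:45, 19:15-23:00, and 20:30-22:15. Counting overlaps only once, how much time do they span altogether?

Merged: 04:30–12:15, 19:15–23:00.
Lengths: 7 h 45 min + 3 h 45 min = 11 h 30 min.

11 h 30 min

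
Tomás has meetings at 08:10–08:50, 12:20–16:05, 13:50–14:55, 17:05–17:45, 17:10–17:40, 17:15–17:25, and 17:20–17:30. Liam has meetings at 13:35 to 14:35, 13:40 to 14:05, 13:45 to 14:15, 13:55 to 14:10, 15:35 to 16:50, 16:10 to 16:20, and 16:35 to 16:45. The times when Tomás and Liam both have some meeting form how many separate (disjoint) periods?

Merge the first list: 08:10–08:50, 12:20–16:05, 17:05–17:45.
Merge the second list: 13:35–14:35, 15:35–16:50.
A ∩ B = 13:35–14:35, 15:35–16:05.
That is 2 disjoint pieces.

2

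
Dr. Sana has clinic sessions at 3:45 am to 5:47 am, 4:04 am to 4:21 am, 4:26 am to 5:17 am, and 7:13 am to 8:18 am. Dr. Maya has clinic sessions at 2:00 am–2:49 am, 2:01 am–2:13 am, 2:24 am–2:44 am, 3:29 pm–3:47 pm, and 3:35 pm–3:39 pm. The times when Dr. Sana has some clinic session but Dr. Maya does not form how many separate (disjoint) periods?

A, merged: 3:45 am-5:47 am, 7:13 am-8:18 am.
B, merged: 2:00 am-2:49 am, 3:29 pm-3:47 pm.
A \ B = 3:45 am-5:47 am, 7:13 am-8:18 am.
That is 2 disjoint pieces.

2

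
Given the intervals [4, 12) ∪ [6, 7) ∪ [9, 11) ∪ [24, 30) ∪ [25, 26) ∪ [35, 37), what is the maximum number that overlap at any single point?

At 6, 2 of the intervals are simultaneously active.
No point has more.

2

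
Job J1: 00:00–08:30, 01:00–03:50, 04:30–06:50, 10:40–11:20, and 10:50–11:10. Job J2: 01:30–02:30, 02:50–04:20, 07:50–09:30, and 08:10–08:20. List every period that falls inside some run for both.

A, merged: 00:00–08:30, 10:40–11:20.
B, merged: 01:30–02:30, 02:50–04:20, 07:50–09:30.
00:00–08:30 meets the second set on 01:30–02:30, 02:50–04:20, 07:50–08:30.
10:40–11:20: no overlap with the second set.

01:30–02:30, 02:50–04:20, 07:50–08:30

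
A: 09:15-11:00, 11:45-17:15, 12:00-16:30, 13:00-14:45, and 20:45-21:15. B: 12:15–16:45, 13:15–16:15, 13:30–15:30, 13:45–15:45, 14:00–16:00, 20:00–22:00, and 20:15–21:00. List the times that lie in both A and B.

12:15-16:45, 20:45-21:15

Merge the first list: 09:15-11:00, 11:45-17:15, 20:45-21:15.
Merge the second list: 12:15-16:45, 20:00-22:00.
09:15-11:00: no overlap with the second set.
11:45-17:15 meets the second set on 12:15-16:45.
20:45-21:15 meets the second set on 20:45-21:15.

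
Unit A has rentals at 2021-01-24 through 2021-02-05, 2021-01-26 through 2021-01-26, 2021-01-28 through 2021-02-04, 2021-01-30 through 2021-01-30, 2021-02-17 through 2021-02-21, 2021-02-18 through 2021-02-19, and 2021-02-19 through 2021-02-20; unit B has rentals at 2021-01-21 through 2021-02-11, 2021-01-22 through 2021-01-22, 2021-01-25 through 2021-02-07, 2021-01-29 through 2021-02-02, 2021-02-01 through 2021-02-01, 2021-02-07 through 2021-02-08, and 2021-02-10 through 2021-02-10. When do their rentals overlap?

2021-01-24 through 2021-02-05

Merge the first list: 2021-01-24 through 2021-02-05, 2021-02-17 through 2021-02-21.
Merge the second list: 2021-01-21 through 2021-02-11.
2021-01-24 through 2021-02-05 overlaps B on 2021-01-24 through 2021-02-05.
2021-02-17 through 2021-02-21 falls entirely outside B.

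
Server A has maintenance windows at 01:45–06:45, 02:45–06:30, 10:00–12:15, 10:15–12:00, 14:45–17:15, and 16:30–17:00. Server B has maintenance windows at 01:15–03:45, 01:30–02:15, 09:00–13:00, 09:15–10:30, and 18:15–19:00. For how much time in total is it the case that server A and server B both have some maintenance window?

A, merged: 01:45–06:45, 10:00–12:15, 14:45–17:15.
B, merged: 01:15–03:45, 09:00–13:00, 18:15–19:00.
A ∩ B = 01:45–03:45, 10:00–12:15.
Total: 2 h + 2 h 15 min = 4 h 15 min.

4 h 15 min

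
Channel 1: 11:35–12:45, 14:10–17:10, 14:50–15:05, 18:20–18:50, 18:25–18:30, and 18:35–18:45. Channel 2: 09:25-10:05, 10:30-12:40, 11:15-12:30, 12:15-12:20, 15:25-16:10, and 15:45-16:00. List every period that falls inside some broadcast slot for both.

11:35–12:40, 15:25–16:10

First set merges to 11:35–12:45, 14:10–17:10, 18:20–18:50.
Second set merges to 09:25–10:05, 10:30–12:40, 15:25–16:10.
11:35–12:45 ∩ B → 11:35–12:40.
14:10–17:10 ∩ B → 15:25–16:10.
18:20–18:50 meets no B interval.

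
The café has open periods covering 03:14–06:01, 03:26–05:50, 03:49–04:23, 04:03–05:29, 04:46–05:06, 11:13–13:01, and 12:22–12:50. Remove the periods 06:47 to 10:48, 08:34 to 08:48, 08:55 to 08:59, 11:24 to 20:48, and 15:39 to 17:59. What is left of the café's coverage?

A, merged: 03:14–06:01, 11:13–13:01.
B, merged: 06:47–10:48, 11:24–20:48.
03:14–06:01 is untouched.
11:13–13:01 with B removed leaves 11:13–11:24.

03:14–06:01, 11:13–11:24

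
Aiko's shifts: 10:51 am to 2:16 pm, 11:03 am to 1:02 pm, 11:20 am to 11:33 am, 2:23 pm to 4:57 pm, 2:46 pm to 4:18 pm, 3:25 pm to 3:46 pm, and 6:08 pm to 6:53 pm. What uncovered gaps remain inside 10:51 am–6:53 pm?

The merged coverage is 10:51 am-2:16 pm, 2:23 pm-4:57 pm, 6:08 pm-6:53 pm.
Complement within 10:51 am-6:53 pm: 2:16 pm-2:23 pm, 4:57 pm-6:08 pm.

2:16 pm-2:23 pm, 4:57 pm-6:08 pm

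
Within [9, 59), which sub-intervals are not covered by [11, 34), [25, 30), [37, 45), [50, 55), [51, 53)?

[9, 11) ∪ [34, 37) ∪ [45, 50) ∪ [55, 59)

The merged coverage is [11, 34), [37, 45), [50, 55).
Gaps within [9, 59): [9, 11), [34, 37), [45, 50), [55, 59).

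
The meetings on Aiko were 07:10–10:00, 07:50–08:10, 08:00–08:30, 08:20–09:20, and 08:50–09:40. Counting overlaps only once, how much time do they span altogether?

2 h 50 min

Merged: 07:10–10:00.
Length: 2 h 50 min.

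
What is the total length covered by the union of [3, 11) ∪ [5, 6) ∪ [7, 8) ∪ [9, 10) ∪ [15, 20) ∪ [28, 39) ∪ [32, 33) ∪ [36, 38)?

Merged: [3, 11), [15, 20), [28, 39).
Lengths: 8 + 5 + 11 = 24.

24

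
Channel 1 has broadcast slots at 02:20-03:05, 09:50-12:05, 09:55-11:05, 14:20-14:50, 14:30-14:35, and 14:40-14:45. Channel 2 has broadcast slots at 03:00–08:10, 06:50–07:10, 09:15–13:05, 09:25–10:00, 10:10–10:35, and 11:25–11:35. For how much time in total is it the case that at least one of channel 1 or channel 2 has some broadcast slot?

Merge the first list: 02:20–03:05, 09:50–12:05, 14:20–14:50.
Merge the second list: 03:00–08:10, 09:15–13:05.
A ∪ B = 02:20–08:10, 09:15–13:05, 14:20–14:50.
Total: 5 h 50 min + 3 h 50 min + 30 min = 10 h 10 min.

10 h 10 min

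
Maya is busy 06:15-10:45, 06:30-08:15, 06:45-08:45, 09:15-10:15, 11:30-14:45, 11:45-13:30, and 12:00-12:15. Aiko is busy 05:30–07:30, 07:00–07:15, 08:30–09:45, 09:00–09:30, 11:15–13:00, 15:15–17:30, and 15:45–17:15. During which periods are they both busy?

06:15-07:30, 08:30-09:45, 11:30-13:00

Merge the first list: 06:15-10:45, 11:30-14:45.
Merge the second list: 05:30-07:30, 08:30-09:45, 11:15-13:00, 15:15-17:30.
06:15-10:45 meets the second set on 06:15-07:30, 08:30-09:45.
11:30-14:45 meets the second set on 11:30-13:00.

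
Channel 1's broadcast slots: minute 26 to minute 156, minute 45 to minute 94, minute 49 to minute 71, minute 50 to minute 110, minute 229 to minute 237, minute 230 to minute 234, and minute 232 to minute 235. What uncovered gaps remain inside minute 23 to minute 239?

After merging, the occupied span is minute 26 to minute 156, minute 229 to minute 237.
Gaps within minute 23 to minute 239: minute 23 to minute 26, minute 156 to minute 229, minute 237 to minute 239.

minute 23 to minute 26, minute 156 to minute 229, minute 237 to minute 239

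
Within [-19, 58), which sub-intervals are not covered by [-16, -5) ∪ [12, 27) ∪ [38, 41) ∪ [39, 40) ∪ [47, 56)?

Covered (merged): [-16, -5), [12, 27), [38, 41), [47, 56).
Gaps within [-19, 58): [-19, -16), [-5, 12), [27, 38), [41, 47), [56, 58).

[-19, -16) ∪ [-5, 12) ∪ [27, 38) ∪ [41, 47) ∪ [56, 58)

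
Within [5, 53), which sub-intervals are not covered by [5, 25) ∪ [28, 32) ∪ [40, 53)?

[25, 28) ∪ [32, 40)

Covered (merged): [5, 25), [28, 32), [40, 53).
Complement within [5, 53): [25, 28), [32, 40).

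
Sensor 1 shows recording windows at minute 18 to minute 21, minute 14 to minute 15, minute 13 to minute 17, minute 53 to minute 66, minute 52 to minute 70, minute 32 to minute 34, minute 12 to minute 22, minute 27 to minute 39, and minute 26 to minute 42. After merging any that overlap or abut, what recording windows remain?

minute 12 to minute 22, minute 26 to minute 42, minute 52 to minute 70

Sort by start: minute 12 to minute 22, minute 13 to minute 17, minute 14 to minute 15, minute 18 to minute 21, minute 26 to minute 42, minute 27 to minute 39, minute 32 to minute 34, minute 52 to minute 70, minute 53 to minute 66.
minute 13 to minute 17 overlaps/touches minute 12 to minute 22 → extend to minute 12 to minute 22.
minute 14 to minute 15 overlaps/touches minute 12 to minute 22 → extend to minute 12 to minute 22.
minute 18 to minute 21 overlaps/touches minute 12 to minute 22 → extend to minute 12 to minute 22.
minute 26 to minute 42 is disjoint → start new block.
minute 27 to minute 39 overlaps/touches minute 26 to minute 42 → extend to minute 26 to minute 42.
minute 32 to minute 34 overlaps/touches minute 26 to minute 42 → extend to minute 26 to minute 42.
minute 52 to minute 70 is disjoint → start new block.
minute 53 to minute 66 overlaps/touches minute 52 to minute 70 → extend to minute 52 to minute 70.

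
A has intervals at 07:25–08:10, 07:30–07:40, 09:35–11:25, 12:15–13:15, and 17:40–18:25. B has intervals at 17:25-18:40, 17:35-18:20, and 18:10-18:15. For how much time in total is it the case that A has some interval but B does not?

First set merges to 07:25-08:10, 09:35-11:25, 12:15-13:15, 17:40-18:25.
Second set merges to 17:25-18:40.
A \ B = 07:25-08:10, 09:35-11:25, 12:15-13:15.
Total: 45 min + 1 h 50 min + 1 h = 3 h 35 min.

3 h 35 min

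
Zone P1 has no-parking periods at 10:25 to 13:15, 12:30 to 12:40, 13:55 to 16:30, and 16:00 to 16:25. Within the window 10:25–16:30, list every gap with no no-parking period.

Covered (merged): 10:25–13:15, 13:55–16:30.
Gaps within 10:25–16:30: 13:15–13:55.

13:15–13:55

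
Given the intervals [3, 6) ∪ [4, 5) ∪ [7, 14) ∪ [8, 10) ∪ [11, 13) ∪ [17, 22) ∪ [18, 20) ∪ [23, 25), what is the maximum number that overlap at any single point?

At 4, 2 of the intervals are simultaneously active.
No point has more.

2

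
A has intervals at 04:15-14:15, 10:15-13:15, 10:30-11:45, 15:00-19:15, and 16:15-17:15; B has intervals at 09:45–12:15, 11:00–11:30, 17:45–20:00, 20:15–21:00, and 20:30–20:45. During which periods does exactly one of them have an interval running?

04:15-09:45, 12:15-14:15, 15:00-17:45, 19:15-20:00, 20:15-21:00

Merge the first list: 04:15-14:15, 15:00-19:15.
Merge the second list: 09:45-12:15, 17:45-20:00, 20:15-21:00.
Only in the first: 04:15-09:45, 12:15-14:15, 15:00-17:45.
Only in the second: 19:15-20:00, 20:15-21:00.
Together these are the periods covered by exactly one.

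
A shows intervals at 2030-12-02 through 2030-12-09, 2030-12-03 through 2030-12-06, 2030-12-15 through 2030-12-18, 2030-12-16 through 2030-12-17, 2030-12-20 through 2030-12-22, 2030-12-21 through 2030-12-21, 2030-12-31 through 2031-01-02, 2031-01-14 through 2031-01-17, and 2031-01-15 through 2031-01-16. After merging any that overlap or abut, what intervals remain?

2030-12-03 through 2030-12-06 overlaps/touches 2030-12-02 through 2030-12-09 → extend to 2030-12-02 through 2030-12-09.
2030-12-15 through 2030-12-18 is disjoint → start new block.
2030-12-16 through 2030-12-17 overlaps/touches 2030-12-15 through 2030-12-18 → extend to 2030-12-15 through 2030-12-18.
2030-12-20 through 2030-12-22 is disjoint → start new block.
2030-12-21 through 2030-12-21 overlaps/touches 2030-12-20 through 2030-12-22 → extend to 2030-12-20 through 2030-12-22.
2030-12-31 through 2031-01-02 is disjoint → start new block.
2031-01-14 through 2031-01-17 is disjoint → start new block.
2031-01-15 through 2031-01-16 overlaps/touches 2031-01-14 through 2031-01-17 → extend to 2031-01-14 through 2031-01-17.

2030-12-02 through 2030-12-09, 2030-12-15 through 2030-12-18, 2030-12-20 through 2030-12-22, 2030-12-31 through 2031-01-02, 2031-01-14 through 2031-01-17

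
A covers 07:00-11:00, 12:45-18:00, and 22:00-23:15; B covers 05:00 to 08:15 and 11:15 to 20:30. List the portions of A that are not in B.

08:15–11:00, 22:00–23:15

07:00–11:00 \ B = 08:15–11:00.
12:45–18:00: entirely removed.
22:00–23:15: nothing removed.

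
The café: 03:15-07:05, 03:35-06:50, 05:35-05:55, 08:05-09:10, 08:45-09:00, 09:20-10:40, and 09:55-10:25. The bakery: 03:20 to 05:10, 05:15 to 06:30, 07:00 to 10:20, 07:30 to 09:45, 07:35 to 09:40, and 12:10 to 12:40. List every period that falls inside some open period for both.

A, merged: 03:15–07:05, 08:05–09:10, 09:20–10:40.
B, merged: 03:20–05:10, 05:15–06:30, 07:00–10:20, 12:10–12:40.
03:15–07:05 overlaps B on 03:20–05:10, 05:15–06:30, 07:00–07:05.
08:05–09:10 overlaps B on 08:05–09:10.
09:20–10:40 overlaps B on 09:20–10:20.

03:20–05:10, 05:15–06:30, 07:00–07:05, 08:05–09:10, 09:20–10:20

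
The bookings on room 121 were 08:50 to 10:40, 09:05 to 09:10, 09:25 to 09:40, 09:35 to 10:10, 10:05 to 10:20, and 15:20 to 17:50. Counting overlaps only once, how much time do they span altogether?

4 h 20 min

Merged: 08:50–10:40, 15:20–17:50.
Lengths: 1 h 50 min + 2 h 30 min = 4 h 20 min.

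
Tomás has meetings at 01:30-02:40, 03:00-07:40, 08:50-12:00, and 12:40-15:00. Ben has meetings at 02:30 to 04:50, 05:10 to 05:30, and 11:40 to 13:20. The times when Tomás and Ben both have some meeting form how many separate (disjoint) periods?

A ∩ B = 02:30-02:40, 03:00-04:50, 05:10-05:30, 11:40-12:00, 12:40-13:20.
That is 5 disjoint pieces.

5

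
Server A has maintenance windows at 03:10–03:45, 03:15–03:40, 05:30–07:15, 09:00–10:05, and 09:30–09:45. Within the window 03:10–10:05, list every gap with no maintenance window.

After merging, the occupied span is 03:10–03:45, 05:30–07:15, 09:00–10:05.
Gaps within 03:10–10:05: 03:45–05:30, 07:15–09:00.

03:45–05:30, 07:15–09:00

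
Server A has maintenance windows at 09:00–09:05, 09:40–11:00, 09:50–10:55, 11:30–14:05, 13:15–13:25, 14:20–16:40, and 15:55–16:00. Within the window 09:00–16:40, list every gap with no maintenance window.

After merging, the occupied span is 09:00–09:05, 09:40–11:00, 11:30–14:05, 14:20–16:40.
Uncovered inside 09:00–16:40: 09:05–09:40, 11:00–11:30, 14:05–14:20.

09:05–09:40, 11:00–11:30, 14:05–14:20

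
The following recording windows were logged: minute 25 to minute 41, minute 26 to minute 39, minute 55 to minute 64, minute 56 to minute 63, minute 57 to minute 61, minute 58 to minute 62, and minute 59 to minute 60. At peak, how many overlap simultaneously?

Walk the sorted start/end points keeping a running depth.
The depth first hits 5 at minute 59.

5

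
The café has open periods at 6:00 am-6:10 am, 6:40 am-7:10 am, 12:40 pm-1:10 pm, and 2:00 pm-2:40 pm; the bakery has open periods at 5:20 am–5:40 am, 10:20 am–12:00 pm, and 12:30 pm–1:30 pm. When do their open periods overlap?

12:40 pm–1:10 pm

6:00 am–6:10 am: no overlap with the second set.
6:40 am–7:10 am: no overlap with the second set.
12:40 pm–1:10 pm meets the second set on 12:40 pm–1:10 pm.
2:00 pm–2:40 pm: no overlap with the second set.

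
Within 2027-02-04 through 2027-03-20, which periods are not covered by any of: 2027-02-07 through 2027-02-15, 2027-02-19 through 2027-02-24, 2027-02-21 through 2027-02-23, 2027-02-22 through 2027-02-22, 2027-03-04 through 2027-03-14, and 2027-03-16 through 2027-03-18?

The merged coverage is 2027-02-07 through 2027-02-15, 2027-02-19 through 2027-02-24, 2027-03-04 through 2027-03-14, 2027-03-16 through 2027-03-18.
Uncovered inside 2027-02-04 through 2027-03-20: 2027-02-04 through 2027-02-06, 2027-02-16 through 2027-02-18, 2027-02-25 through 2027-03-03, 2027-03-15 through 2027-03-15, 2027-03-19 through 2027-03-20.

2027-02-04 through 2027-02-06, 2027-02-16 through 2027-02-18, 2027-02-25 through 2027-03-03, 2027-03-15 through 2027-03-15, 2027-03-19 through 2027-03-20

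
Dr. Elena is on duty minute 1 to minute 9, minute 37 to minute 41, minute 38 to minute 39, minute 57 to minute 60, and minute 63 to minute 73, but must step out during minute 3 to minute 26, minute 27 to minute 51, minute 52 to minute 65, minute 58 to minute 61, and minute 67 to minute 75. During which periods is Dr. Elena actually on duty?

Merge the first list: minute 1 to minute 9, minute 37 to minute 41, minute 57 to minute 60, minute 63 to minute 73.
Merge the second list: minute 3 to minute 26, minute 27 to minute 51, minute 52 to minute 65, minute 67 to minute 75.
minute 1 to minute 9 minus B → minute 1 to minute 3.
minute 37 to minute 41: fully covered by B → removed.
minute 57 to minute 60: fully covered by B → removed.
minute 63 to minute 73 minus B → minute 65 to minute 67.

minute 1 to minute 3, minute 65 to minute 67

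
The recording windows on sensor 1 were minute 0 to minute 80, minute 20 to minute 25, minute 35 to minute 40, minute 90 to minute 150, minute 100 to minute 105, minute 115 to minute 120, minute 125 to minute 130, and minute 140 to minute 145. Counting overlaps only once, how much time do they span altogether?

Merged: minute 0 to minute 80, minute 90 to minute 150.
Lengths: 80 minutes + 60 minutes = 140 minutes.

140 minutes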